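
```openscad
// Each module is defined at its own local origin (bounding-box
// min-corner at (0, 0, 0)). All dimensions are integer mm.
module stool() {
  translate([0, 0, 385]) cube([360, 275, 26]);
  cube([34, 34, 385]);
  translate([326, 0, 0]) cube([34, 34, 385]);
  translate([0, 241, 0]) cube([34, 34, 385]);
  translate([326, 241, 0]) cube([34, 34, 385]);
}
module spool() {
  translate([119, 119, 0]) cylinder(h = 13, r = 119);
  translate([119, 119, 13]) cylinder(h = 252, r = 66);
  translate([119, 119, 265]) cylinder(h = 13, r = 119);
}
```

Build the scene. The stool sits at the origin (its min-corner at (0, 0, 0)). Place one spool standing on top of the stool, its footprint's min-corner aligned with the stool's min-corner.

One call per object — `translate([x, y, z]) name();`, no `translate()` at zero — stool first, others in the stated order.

stool();
translate([0, 0, 411]) spool();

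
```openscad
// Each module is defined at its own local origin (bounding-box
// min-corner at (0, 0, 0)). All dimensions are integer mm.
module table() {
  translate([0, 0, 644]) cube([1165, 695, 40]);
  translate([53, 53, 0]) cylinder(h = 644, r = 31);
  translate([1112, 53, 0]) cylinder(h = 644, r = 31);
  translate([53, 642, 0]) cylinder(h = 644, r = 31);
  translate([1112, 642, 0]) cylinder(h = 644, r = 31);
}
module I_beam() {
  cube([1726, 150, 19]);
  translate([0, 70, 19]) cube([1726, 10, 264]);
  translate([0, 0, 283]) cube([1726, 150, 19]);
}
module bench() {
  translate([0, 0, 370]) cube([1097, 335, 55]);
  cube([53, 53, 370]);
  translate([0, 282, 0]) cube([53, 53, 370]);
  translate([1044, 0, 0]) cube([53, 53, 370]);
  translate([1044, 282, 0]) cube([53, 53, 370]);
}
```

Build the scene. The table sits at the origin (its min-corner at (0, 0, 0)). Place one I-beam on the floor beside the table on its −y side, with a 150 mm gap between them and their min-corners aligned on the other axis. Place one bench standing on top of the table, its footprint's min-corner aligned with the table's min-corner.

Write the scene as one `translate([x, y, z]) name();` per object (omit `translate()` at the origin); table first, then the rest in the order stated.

table();
translate([0, -300, 0]) I_beam();
translate([0, 0, 684]) bench();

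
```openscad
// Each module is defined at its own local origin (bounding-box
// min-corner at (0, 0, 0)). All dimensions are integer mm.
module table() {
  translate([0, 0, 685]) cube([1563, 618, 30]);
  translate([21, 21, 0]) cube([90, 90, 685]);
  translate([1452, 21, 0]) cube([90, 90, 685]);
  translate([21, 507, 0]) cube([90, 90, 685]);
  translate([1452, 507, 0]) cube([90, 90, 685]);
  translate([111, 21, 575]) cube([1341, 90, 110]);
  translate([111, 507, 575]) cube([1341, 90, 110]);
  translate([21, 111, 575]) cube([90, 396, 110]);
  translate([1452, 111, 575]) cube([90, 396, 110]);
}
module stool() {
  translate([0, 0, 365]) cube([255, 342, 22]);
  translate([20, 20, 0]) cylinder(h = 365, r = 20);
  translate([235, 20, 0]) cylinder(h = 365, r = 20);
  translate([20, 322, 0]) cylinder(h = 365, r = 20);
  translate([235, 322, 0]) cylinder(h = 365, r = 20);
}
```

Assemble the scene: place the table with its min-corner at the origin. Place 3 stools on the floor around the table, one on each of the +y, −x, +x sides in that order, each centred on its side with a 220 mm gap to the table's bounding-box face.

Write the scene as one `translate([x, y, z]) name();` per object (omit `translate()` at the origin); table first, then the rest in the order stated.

table();
translate([654, 838, 0]) stool();
translate([-475, 138, 0]) stool();
translate([1783, 138, 0]) stool();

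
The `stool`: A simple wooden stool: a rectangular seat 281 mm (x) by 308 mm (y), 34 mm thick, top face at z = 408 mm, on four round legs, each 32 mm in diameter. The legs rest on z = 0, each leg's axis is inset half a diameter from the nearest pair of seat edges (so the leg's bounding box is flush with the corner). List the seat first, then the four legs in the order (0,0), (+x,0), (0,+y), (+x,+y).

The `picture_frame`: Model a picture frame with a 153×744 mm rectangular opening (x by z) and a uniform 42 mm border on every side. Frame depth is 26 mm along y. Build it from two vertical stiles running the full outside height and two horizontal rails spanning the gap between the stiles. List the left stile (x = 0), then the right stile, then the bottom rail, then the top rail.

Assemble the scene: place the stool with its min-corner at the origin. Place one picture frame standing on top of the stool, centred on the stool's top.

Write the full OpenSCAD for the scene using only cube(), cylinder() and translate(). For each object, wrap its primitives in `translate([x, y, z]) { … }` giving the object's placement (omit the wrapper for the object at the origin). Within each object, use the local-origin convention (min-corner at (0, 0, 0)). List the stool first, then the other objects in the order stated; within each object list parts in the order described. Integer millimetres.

translate([0, 0, 374]) cube([281, 308, 34]);
translate([16, 16, 0]) cylinder(h = 374, r = 16);
translate([265, 16, 0]) cylinder(h = 374, r = 16);
translate([16, 292, 0]) cylinder(h = 374, r = 16);
translate([265, 292, 0]) cylinder(h = 374, r = 16);
translate([22, 141, 408]) {
  cube([42, 26, 828]);
  translate([195, 0, 0]) cube([42, 26, 828]);
  translate([42, 0, 0]) cube([153, 26, 42]);
  translate([42, 0, 786]) cube([153, 26, 42]);
}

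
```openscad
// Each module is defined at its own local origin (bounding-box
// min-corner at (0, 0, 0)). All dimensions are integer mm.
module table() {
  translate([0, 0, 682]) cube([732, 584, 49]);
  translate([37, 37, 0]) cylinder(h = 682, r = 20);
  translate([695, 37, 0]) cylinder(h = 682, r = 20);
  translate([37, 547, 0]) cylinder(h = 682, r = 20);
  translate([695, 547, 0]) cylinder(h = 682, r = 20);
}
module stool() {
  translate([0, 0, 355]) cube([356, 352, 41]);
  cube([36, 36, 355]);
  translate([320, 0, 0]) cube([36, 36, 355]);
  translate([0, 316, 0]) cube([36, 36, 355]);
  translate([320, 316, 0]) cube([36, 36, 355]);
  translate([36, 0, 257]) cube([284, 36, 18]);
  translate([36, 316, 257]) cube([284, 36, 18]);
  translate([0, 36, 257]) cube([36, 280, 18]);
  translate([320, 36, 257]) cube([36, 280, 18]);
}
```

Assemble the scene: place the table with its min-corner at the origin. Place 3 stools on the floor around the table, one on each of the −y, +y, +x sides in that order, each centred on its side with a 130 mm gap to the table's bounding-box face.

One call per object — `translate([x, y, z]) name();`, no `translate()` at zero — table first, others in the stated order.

table();
translate([188, -482, 0]) stool();
translate([188, 714, 0]) stool();
translate([862, 116, 0]) stool();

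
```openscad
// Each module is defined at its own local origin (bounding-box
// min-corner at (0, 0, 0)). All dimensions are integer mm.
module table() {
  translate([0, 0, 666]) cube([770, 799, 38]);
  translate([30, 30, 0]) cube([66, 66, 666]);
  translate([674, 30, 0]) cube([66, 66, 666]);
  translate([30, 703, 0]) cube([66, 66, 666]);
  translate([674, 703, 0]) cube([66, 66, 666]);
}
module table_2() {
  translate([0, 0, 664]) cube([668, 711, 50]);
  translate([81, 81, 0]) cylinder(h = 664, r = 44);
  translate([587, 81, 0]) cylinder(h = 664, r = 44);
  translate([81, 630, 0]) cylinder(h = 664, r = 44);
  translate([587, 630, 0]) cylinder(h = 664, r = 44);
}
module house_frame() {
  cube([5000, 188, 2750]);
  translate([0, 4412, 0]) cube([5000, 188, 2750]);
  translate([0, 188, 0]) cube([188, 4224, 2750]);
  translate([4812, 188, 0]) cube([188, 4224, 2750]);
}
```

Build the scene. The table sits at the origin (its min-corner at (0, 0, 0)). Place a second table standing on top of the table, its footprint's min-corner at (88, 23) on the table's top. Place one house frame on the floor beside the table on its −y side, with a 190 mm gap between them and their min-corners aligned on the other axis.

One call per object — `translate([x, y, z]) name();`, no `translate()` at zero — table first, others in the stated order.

table();
translate([88, 23, 704]) table_2();
translate([0, -4790, 0]) house_frame();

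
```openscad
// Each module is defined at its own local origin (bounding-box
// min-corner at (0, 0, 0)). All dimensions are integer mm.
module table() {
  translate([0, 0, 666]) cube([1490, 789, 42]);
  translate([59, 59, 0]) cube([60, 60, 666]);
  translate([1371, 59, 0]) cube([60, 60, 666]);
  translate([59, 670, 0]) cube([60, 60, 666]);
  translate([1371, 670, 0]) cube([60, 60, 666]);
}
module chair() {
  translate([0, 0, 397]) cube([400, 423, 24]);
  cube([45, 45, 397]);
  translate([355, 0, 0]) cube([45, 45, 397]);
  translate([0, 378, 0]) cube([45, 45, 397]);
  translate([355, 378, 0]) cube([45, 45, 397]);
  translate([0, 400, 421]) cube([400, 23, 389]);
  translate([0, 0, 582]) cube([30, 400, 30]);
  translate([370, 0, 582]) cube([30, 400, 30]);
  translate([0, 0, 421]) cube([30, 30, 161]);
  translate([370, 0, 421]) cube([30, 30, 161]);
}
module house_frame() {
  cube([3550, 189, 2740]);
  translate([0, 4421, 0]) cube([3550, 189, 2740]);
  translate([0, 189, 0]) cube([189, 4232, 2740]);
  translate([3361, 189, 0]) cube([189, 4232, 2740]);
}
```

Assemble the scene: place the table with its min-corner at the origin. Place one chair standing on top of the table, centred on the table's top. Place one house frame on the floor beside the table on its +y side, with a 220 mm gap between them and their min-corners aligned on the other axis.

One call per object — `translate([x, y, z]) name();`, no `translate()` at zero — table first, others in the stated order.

table();
translate([545, 183, 708]) chair();
translate([0, 1009, 0]) house_frame();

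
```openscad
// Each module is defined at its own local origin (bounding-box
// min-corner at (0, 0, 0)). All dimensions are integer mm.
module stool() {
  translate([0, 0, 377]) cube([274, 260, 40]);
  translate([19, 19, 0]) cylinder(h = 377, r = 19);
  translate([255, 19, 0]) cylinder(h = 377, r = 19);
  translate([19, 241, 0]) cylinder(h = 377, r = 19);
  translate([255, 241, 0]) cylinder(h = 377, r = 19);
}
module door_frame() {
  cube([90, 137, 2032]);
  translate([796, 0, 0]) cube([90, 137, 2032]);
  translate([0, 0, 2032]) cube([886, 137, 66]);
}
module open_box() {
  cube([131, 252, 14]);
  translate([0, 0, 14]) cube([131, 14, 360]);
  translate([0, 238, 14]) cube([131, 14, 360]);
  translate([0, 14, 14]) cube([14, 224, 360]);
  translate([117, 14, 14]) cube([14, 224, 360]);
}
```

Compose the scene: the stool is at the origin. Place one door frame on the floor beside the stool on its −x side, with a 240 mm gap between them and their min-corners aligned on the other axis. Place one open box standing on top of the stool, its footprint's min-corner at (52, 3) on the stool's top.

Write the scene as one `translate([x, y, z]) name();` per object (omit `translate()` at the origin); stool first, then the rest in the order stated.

stool();
translate([-1126, 0, 0]) door_frame();
translate([52, 3, 417]) open_box();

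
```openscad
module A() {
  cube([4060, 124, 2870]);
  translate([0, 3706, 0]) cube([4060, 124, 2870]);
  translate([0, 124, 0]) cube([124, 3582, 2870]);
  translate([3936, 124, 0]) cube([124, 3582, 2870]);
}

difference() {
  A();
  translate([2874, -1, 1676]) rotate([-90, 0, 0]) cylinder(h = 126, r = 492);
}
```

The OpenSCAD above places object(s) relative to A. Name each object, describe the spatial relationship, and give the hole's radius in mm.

A is a house frame. The house frame has a circular hole through its front wall. The hole's radius is 492 mm.

The subtracted cylinder has r = 492 mm.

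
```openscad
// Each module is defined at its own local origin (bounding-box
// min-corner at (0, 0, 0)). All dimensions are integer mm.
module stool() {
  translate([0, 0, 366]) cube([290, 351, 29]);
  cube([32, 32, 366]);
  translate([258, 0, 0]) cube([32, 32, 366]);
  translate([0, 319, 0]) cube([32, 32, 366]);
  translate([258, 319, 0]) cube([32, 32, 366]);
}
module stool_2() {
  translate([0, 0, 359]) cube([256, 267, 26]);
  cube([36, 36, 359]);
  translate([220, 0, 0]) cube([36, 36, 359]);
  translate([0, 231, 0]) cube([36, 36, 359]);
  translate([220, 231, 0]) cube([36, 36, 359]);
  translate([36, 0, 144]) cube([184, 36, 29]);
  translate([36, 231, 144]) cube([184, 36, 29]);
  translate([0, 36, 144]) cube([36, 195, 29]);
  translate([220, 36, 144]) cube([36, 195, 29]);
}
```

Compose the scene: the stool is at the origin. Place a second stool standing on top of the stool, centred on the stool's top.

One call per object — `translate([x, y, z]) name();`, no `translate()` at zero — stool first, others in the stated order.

stool();
translate([17, 42, 395]) stool_2();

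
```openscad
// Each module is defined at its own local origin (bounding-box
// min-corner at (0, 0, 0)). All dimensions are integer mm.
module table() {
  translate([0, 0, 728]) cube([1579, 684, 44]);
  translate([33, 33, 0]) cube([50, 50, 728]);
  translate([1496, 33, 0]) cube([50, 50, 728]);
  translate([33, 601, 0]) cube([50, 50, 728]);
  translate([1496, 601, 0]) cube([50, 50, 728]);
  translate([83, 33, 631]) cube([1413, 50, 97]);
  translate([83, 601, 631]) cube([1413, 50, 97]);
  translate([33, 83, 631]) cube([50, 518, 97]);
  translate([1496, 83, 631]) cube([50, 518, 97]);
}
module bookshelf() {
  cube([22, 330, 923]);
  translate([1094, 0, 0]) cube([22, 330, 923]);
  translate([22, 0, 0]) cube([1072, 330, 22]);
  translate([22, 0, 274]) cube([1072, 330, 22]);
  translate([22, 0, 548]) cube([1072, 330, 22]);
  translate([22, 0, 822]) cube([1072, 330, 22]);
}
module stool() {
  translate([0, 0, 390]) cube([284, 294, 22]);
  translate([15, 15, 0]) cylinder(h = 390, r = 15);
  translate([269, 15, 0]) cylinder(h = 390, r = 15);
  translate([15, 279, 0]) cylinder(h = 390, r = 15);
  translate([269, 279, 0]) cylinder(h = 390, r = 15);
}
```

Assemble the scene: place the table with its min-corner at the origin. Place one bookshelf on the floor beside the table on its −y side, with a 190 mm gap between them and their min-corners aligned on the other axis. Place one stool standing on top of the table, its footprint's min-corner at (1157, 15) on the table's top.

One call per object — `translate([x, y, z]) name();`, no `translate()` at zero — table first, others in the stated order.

table();
translate([0, -520, 0]) bookshelf();
translate([1157, 15, 772]) stool();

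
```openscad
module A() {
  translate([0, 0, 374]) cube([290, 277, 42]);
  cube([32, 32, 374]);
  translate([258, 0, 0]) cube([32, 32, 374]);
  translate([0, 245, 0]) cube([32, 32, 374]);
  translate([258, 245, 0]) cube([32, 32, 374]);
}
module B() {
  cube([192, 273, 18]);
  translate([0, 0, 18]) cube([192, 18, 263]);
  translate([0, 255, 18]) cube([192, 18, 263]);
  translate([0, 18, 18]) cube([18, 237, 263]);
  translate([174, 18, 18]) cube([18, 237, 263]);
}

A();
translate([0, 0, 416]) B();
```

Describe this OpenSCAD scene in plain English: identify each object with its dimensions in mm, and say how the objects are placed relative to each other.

A is a four-legged stool. The seat is 290×277 mm, 42 mm thick, top at z = 416 mm. It stands on four square legs, each 32×32 mm in cross-section, from z = 0 to the seat underside, each flush with a corner of the seat.

B is an open-topped rectangular box: outside dimensions 192×273×281 mm, with a uniform wall and base thickness of 18 mm. The base is a full 192×273 slab on the floor; four walls sit on top of the base. The front and back walls (the −y and +y sides) span the full width; the two side walls fit between them.

The open box is on top of the stool.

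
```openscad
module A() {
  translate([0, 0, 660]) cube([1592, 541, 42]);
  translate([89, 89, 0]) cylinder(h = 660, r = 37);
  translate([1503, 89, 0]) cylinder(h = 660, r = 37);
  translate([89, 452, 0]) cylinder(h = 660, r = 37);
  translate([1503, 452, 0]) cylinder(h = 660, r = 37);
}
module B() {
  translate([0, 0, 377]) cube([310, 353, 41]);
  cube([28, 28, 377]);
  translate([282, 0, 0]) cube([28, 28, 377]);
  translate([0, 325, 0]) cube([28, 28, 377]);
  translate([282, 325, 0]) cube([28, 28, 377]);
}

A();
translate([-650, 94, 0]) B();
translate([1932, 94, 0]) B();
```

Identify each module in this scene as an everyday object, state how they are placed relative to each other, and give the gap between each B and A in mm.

Each stool's nearest face is 340 mm from the table's bounding box.

A is a table. B is a stool. Two stools sit around the table at the −x, +x sides. The gap between each stool and the table is 340 mm.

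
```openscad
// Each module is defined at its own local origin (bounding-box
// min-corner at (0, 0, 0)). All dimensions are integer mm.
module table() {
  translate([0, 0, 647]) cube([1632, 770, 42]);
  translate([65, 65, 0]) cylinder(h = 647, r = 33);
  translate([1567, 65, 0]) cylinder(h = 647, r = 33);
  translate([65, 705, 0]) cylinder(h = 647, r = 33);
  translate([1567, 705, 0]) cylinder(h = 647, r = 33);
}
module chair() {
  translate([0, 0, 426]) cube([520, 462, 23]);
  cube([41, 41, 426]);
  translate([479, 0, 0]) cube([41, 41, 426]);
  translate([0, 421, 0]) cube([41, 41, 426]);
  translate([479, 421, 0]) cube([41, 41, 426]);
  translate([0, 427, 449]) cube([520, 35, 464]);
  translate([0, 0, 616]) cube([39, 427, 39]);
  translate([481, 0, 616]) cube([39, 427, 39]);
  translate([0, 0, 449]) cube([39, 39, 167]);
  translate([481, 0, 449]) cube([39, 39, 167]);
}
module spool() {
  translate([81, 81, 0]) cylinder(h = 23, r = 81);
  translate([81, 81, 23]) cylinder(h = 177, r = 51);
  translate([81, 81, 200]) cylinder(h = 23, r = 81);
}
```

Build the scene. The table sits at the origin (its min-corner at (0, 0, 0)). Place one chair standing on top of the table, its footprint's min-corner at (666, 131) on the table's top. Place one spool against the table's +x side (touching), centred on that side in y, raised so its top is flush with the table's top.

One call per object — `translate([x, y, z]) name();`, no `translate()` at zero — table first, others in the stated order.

table();
translate([666, 131, 689]) chair();
translate([1632, 304, 466]) spool();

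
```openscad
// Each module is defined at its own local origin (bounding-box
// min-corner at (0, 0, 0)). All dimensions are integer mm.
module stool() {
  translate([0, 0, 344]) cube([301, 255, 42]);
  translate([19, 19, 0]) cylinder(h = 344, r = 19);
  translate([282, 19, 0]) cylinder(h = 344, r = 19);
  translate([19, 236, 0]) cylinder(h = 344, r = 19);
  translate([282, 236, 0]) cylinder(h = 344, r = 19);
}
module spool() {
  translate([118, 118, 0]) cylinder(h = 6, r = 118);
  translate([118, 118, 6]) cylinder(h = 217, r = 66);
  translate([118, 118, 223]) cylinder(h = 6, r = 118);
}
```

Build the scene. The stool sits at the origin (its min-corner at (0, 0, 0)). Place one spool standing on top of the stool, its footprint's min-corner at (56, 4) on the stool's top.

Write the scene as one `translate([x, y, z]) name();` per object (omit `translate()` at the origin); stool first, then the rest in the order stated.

stool();
translate([56, 4, 386]) spool();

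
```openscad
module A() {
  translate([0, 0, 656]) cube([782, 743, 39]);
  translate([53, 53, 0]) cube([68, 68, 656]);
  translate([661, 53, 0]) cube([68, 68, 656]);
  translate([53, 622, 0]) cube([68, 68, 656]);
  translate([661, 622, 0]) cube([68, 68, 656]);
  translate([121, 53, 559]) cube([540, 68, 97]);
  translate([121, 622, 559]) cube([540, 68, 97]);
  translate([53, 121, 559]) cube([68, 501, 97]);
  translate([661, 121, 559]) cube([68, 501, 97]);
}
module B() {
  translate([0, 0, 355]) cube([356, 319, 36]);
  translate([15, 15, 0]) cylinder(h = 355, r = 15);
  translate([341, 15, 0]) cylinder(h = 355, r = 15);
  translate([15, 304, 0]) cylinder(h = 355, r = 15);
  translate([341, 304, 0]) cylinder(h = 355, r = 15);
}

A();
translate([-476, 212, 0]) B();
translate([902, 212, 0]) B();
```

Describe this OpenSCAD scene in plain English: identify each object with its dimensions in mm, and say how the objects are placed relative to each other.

A is a table with a 782×743 mm rectangular top, 39 mm thick, top surface at z = 695 mm, supported by four 68×68 mm square legs, each inset 53 mm from the nearest pair of top edges, running from the floor. Four apron rails, 68 mm thick and 97 mm tall, run between adjacent legs with their top edges flush with the underside of the top and their outer faces flush with the legs' outer faces.

B is a four-legged stool. The seat is 356×319 mm, 36 mm thick, top at z = 391 mm. It stands on four round legs, each 30 mm in diameter, from z = 0 to the seat underside, each leg's axis is inset half a diameter from the nearest pair of seat edges (so the leg's bounding box is flush with the corner).

Two stools sit around the table at the −x, +x sides.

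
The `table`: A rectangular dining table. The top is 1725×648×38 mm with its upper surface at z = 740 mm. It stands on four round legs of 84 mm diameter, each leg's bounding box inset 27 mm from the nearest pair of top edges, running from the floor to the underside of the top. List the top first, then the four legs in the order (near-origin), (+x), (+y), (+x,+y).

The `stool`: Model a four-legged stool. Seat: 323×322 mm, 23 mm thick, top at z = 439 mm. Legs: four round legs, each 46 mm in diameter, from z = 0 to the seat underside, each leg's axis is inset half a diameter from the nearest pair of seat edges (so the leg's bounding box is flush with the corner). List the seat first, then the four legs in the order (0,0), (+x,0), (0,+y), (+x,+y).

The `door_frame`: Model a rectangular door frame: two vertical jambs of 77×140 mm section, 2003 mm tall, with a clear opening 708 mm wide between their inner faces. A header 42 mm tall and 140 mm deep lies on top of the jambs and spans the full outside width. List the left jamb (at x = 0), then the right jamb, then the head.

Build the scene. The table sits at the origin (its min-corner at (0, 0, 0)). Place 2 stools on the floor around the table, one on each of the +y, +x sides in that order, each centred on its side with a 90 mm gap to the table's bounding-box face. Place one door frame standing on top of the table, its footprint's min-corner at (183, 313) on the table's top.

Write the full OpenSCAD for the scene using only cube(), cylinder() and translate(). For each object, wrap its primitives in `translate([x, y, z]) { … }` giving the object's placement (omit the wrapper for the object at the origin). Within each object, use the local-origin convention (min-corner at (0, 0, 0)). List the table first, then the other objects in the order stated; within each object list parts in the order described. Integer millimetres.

translate([0, 0, 702]) cube([1725, 648, 38]);
translate([69, 69, 0]) cylinder(h = 702, r = 42);
translate([1656, 69, 0]) cylinder(h = 702, r = 42);
translate([69, 579, 0]) cylinder(h = 702, r = 42);
translate([1656, 579, 0]) cylinder(h = 702, r = 42);
translate([701, 738, 0]) {
  translate([0, 0, 416]) cube([323, 322, 23]);
  translate([23, 23, 0]) cylinder(h = 416, r = 23);
  translate([300, 23, 0]) cylinder(h = 416, r = 23);
  translate([23, 299, 0]) cylinder(h = 416, r = 23);
  translate([300, 299, 0]) cylinder(h = 416, r = 23);
}
translate([1815, 163, 0]) {
  translate([0, 0, 416]) cube([323, 322, 23]);
  translate([23, 23, 0]) cylinder(h = 416, r = 23);
  translate([300, 23, 0]) cylinder(h = 416, r = 23);
  translate([23, 299, 0]) cylinder(h = 416, r = 23);
  translate([300, 299, 0]) cylinder(h = 416, r = 23);
}
translate([183, 313, 740]) {
  cube([77, 140, 2003]);
  translate([785, 0, 0]) cube([77, 140, 2003]);
  translate([0, 0, 2003]) cube([862, 140, 42]);
}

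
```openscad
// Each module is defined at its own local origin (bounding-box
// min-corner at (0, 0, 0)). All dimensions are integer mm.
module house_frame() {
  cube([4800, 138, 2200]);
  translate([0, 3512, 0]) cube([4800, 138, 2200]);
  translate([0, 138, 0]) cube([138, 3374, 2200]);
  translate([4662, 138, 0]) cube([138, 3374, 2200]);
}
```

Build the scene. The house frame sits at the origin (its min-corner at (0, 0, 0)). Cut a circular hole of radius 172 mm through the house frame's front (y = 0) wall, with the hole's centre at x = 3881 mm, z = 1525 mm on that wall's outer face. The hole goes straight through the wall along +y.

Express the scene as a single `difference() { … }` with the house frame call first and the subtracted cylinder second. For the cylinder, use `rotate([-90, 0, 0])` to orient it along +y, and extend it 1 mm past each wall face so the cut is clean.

difference() {
  house_frame();
  translate([3881, -1, 1525]) rotate([-90, 0, 0]) cylinder(h = 140, r = 172);
}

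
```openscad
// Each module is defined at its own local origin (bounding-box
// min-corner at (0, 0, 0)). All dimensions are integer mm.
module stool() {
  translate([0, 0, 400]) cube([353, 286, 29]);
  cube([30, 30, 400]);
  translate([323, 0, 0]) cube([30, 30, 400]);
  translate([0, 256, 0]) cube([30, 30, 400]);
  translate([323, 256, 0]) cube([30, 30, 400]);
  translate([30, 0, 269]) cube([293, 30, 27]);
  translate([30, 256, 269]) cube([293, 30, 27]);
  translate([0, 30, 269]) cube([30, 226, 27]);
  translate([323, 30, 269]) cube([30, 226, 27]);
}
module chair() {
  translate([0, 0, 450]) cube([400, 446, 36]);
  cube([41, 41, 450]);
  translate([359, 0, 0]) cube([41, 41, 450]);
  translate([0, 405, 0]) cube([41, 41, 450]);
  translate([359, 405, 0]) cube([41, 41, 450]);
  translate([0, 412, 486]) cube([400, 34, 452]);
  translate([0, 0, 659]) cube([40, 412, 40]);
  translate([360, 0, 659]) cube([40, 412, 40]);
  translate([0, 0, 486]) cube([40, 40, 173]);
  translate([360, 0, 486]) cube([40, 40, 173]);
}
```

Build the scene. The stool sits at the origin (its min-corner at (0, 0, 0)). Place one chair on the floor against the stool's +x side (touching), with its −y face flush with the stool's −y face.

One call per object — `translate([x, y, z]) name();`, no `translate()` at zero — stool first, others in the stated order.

stool();
translate([353, 0, 0]) chair();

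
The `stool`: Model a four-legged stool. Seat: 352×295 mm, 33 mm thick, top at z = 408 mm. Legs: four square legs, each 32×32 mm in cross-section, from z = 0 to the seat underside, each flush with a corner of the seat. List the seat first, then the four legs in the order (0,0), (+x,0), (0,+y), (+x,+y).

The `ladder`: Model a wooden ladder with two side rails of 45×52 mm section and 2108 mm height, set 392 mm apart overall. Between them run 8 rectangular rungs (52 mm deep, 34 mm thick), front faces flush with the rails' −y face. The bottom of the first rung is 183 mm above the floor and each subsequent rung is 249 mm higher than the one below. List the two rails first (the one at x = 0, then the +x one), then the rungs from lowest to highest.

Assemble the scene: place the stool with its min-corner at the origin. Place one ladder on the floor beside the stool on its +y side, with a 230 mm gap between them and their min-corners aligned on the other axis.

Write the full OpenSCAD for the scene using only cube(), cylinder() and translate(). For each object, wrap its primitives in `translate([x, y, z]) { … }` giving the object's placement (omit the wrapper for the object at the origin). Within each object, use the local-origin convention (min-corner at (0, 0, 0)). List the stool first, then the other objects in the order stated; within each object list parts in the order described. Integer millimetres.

translate([0, 0, 375]) cube([352, 295, 33]);
cube([32, 32, 375]);
translate([320, 0, 0]) cube([32, 32, 375]);
translate([0, 263, 0]) cube([32, 32, 375]);
translate([320, 263, 0]) cube([32, 32, 375]);
translate([0, 525, 0]) {
  cube([45, 52, 2108]);
  translate([347, 0, 0]) cube([45, 52, 2108]);
  translate([45, 0, 183]) cube([302, 52, 34]);
  translate([45, 0, 432]) cube([302, 52, 34]);
  translate([45, 0, 681]) cube([302, 52, 34]);
  translate([45, 0, 930]) cube([302, 52, 34]);
  translate([45, 0, 1179]) cube([302, 52, 34]);
  translate([45, 0, 1428]) cube([302, 52, 34]);
  translate([45, 0, 1677]) cube([302, 52, 34]);
  translate([45, 0, 1926]) cube([302, 52, 34]);
}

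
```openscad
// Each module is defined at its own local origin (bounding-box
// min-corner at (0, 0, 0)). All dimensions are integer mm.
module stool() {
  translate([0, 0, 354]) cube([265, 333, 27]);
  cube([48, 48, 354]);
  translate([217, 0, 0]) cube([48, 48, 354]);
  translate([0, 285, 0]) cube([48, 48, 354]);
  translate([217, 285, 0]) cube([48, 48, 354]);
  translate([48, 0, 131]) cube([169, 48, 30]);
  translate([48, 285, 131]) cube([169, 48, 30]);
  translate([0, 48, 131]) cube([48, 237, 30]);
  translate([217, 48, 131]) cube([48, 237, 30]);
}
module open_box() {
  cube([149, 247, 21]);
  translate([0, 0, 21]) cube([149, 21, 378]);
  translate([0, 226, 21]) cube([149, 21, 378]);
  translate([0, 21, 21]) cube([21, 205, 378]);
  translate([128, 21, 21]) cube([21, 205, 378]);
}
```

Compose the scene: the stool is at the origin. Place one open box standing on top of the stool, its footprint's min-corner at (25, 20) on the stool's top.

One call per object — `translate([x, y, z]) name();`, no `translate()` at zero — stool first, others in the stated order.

stool();
translate([25, 20, 381]) open_box();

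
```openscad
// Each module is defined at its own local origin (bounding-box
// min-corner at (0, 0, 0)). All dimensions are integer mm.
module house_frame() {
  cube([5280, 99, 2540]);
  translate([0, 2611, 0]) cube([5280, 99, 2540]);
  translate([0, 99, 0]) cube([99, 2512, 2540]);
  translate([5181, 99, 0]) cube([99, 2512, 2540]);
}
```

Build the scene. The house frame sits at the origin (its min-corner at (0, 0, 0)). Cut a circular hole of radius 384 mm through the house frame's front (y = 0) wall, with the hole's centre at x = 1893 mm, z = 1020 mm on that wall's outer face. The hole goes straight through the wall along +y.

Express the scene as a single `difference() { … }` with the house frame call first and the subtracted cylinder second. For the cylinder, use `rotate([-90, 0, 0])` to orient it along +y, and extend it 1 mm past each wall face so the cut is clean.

difference() {
  house_frame();
  translate([1893, -1, 1020]) rotate([-90, 0, 0]) cylinder(h = 101, r = 384);
}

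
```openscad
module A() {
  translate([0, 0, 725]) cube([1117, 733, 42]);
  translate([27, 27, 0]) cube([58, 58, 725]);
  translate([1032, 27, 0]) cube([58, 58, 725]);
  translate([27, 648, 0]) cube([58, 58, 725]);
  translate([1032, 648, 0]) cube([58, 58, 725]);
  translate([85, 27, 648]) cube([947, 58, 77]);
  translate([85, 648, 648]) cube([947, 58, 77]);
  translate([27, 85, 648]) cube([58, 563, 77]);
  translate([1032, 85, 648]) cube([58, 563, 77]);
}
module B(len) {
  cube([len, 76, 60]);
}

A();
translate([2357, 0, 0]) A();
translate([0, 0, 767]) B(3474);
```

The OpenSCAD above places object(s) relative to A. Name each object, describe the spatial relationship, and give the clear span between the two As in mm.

Second table starts at x = 2357; first ends at x = 1117; clear span = 2357 − 1117 = 1240 mm.

A is a table. B is a beam. A beam spans the tops of two tables. The clear span between the two tables is 1240 mm.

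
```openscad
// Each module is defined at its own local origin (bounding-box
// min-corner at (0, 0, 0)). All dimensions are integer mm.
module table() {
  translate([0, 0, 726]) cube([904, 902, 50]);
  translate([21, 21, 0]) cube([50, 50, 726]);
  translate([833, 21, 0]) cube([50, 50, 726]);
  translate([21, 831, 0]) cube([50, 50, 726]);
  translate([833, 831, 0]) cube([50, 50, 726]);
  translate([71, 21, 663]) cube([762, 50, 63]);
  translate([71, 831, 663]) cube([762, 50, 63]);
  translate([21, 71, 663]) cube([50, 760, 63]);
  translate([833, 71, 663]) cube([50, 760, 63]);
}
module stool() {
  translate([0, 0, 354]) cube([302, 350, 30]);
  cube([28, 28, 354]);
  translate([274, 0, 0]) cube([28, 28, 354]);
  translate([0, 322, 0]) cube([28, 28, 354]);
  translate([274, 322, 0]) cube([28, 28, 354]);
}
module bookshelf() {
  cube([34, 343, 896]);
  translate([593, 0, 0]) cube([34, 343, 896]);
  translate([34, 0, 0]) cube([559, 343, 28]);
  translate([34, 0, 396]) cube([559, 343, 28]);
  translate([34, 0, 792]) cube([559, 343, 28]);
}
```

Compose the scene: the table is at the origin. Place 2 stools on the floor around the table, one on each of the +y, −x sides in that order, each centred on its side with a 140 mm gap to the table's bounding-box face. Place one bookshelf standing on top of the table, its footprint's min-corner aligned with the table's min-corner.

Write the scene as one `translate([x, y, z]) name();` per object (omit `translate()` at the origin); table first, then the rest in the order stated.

table();
translate([301, 1042, 0]) stool();
translate([-442, 276, 0]) stool();
translate([0, 0, 776]) bookshelf();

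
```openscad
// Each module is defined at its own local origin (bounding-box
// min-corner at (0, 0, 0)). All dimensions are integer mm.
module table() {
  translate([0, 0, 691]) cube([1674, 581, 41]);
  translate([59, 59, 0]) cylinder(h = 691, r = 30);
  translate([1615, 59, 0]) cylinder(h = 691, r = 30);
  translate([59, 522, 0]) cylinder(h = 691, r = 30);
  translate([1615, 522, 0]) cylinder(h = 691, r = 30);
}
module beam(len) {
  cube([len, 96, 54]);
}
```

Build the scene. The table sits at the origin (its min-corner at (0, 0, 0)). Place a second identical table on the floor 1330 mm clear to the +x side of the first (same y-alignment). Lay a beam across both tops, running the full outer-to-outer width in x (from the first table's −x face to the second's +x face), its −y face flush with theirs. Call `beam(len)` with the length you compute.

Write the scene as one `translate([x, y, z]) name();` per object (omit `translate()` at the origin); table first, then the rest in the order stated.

table();
translate([3004, 0, 0]) table();
translate([0, 0, 732]) beam(4678);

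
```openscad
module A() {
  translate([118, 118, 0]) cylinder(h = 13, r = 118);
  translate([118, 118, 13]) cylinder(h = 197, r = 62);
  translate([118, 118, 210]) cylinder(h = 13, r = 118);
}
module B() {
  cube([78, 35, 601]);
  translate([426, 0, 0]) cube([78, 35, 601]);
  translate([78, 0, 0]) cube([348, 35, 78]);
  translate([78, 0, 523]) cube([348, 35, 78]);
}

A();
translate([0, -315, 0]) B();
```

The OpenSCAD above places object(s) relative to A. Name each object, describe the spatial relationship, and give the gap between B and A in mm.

The picture frame's nearest face is 280 mm from the spool's −y face.

A is a spool. B is a picture frame. The picture frame is on the floor beside the spool on its −y side. The gap between the picture frame and the spool is 280 mm.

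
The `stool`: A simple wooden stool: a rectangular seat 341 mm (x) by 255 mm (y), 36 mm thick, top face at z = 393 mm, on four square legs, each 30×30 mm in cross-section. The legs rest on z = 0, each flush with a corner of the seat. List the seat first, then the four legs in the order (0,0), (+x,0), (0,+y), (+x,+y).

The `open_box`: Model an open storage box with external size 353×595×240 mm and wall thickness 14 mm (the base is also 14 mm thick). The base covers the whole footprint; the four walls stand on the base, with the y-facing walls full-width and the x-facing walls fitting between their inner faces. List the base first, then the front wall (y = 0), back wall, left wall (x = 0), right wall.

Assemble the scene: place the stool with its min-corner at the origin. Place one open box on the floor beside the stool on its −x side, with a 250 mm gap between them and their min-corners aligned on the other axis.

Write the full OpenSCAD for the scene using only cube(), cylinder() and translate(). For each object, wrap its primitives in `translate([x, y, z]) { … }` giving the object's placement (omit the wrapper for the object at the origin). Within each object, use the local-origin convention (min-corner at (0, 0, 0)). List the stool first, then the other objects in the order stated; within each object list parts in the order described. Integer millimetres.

translate([0, 0, 357]) cube([341, 255, 36]);
cube([30, 30, 357]);
translate([311, 0, 0]) cube([30, 30, 357]);
translate([0, 225, 0]) cube([30, 30, 357]);
translate([311, 225, 0]) cube([30, 30, 357]);
translate([-603, 0, 0]) {
  cube([353, 595, 14]);
  translate([0, 0, 14]) cube([353, 14, 226]);
  translate([0, 581, 14]) cube([353, 14, 226]);
  translate([0, 14, 14]) cube([14, 567, 226]);
  translate([339, 14, 14]) cube([14, 567, 226]);
}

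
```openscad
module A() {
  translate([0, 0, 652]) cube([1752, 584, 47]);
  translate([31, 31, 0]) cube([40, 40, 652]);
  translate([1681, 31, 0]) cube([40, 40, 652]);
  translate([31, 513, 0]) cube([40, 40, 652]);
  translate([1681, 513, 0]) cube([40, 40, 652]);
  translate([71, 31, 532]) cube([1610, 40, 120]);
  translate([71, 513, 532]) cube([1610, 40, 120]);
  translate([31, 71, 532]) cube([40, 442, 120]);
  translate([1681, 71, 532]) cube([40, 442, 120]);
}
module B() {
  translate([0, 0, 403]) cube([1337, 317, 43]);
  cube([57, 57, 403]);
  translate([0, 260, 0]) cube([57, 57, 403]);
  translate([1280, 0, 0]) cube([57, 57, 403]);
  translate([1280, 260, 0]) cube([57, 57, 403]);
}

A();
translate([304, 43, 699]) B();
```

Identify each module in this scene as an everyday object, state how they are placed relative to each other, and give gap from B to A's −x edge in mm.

A is a table. B is a bench. The bench is on top of the table. The gap from the bench to the table's −x edge is 304 mm.

The bench's min-x is at 304; the table's min-x is 0; gap = 304 mm.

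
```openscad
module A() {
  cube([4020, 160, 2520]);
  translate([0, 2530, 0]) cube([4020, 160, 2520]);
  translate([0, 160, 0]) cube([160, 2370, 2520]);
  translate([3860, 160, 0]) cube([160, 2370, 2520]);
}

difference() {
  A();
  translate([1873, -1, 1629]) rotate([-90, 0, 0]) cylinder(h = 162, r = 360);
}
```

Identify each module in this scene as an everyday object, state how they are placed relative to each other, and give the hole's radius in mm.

A is a house frame. The house frame has a circular hole through its front wall. The hole's radius is 360 mm.

The subtracted cylinder has r = 360 mm.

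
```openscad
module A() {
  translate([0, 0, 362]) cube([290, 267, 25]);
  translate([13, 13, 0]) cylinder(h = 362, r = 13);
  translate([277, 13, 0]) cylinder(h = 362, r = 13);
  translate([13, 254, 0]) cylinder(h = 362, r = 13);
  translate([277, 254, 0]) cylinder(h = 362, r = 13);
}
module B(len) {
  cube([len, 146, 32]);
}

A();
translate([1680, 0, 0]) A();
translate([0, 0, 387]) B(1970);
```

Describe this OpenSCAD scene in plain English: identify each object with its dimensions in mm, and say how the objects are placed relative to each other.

A is a simple wooden stool: a rectangular seat 290 mm (x) by 267 mm (y), 25 mm thick, top face at z = 387 mm, on four round legs, each 26 mm in diameter. The legs rest on z = 0, each leg's axis is inset half a diameter from the nearest pair of seat edges (so the leg's bounding box is flush with the corner).

B is a rectangular beam 1970 mm long (x), 146 mm deep (y), 32 mm thick (z).

The beam spans the tops of two stools placed 1390 mm apart, resting at z = 387 mm.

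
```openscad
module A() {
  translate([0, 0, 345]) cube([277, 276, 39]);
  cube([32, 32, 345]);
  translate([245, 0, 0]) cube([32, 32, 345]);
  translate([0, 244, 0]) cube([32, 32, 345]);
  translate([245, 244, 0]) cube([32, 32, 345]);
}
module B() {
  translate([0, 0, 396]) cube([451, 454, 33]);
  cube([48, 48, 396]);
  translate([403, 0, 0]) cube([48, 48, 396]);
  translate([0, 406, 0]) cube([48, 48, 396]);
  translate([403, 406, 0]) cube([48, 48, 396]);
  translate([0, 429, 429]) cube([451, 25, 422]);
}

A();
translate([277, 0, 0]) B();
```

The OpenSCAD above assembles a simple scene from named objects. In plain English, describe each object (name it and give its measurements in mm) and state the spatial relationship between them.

A is a four-legged stool. The seat is a 277×276×39 mm slab whose top surface is at z = 384 mm; four square legs, each 32×32 mm in cross-section, run from the floor (z = 0) to the underside of the seat, each flush with a corner of the seat.

B is a chair. The seat is a 451×454×33 mm slab with its top at z = 429 mm, on four 48×48 mm corner legs (flush with the seat edges, standing on z = 0). A flat backrest 25 mm thick, 422 mm tall, spans the full seat width and rises from the seat top along its +y edge, rear face flush with the rear of the seat.

The chair is against the stool's +x side, with their −y faces flush.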